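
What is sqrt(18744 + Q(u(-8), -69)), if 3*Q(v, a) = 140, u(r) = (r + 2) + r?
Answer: 2*sqrt(42279)/3 ≈ 137.08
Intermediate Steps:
u(r) = 2 + 2*r (u(r) = (2 + r) + r = 2 + 2*r)
Q(v, a) = 140/3 (Q(v, a) = (1/3)*140 = 140/3)
sqrt(18744 + Q(u(-8), -69)) = sqrt(18744 + 140/3) = sqrt(56372/3) = 2*sqrt(42279)/3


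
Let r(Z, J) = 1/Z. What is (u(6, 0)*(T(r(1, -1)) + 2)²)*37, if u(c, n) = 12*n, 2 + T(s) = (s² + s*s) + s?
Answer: 0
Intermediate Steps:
r(Z, J) = 1/Z
T(s) = -2 + s + 2*s² (T(s) = -2 + ((s² + s*s) + s) = -2 + ((s² + s²) + s) = -2 + (2*s² + s) = -2 + (s + 2*s²) = -2 + s + 2*s²)
(u(6, 0)*(T(r(1, -1)) + 2)²)*37 = ((12*0)*((-2 + 1/1 + 2*(1/1)²) + 2)²)*37 = (0*((-2 + 1 + 2*1²) + 2)²)*37 = (0*((-2 + 1 + 2*1) + 2)²)*37 = (0*((-2 + 1 + 2) + 2)²)*37 = (0*(1 + 2)²)*37 = (0*3²)*37 = (0*9)*37 = 0*37 = 0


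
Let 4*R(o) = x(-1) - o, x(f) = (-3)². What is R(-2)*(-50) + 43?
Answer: -189/2 ≈ -94.500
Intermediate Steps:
x(f) = 9
R(o) = 9/4 - o/4 (R(o) = (9 - o)/4 = 9/4 - o/4)
R(-2)*(-50) + 43 = (9/4 - ¼*(-2))*(-50) + 43 = (9/4 + ½)*(-50) + 43 = (11/4)*(-50) + 43 = -275/2 + 43 = -189/2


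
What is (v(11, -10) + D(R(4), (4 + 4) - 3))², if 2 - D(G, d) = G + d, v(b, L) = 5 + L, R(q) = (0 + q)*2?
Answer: 256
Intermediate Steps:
R(q) = 2*q (R(q) = q*2 = 2*q)
D(G, d) = 2 - G - d (D(G, d) = 2 - (G + d) = 2 + (-G - d) = 2 - G - d)
(v(11, -10) + D(R(4), (4 + 4) - 3))² = ((5 - 10) + (2 - 2*4 - ((4 + 4) - 3)))² = (-5 + (2 - 1*8 - (8 - 3)))² = (-5 + (2 - 8 - 1*5))² = (-5 + (2 - 8 - 5))² = (-5 - 11)² = (-16)² = 256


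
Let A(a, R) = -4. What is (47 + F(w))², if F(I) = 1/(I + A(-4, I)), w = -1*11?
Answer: 495616/225 ≈ 2202.7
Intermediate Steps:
w = -11
F(I) = 1/(-4 + I) (F(I) = 1/(I - 4) = 1/(-4 + I))
(47 + F(w))² = (47 + 1/(-4 - 11))² = (47 + 1/(-15))² = (47 - 1/15)² = (704/15)² = 495616/225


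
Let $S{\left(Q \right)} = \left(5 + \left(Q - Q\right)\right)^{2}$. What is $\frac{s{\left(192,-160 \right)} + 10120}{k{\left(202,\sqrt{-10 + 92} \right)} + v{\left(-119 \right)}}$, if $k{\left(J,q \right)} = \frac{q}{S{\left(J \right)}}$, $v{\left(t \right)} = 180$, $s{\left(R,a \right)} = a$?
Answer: $\frac{560250000}{10124959} - \frac{124500 \sqrt{82}}{10124959} \approx 55.222$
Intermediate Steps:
$S{\left(Q \right)} = 25$ ($S{\left(Q \right)} = \left(5 + 0\right)^{2} = 5^{2} = 25$)
$k{\left(J,q \right)} = \frac{q}{25}$
$\frac{s{\left(192,-160 \right)} + 10120}{k{\left(202,\sqrt{-10 + 92} \right)} + v{\left(-119 \right)}} = \frac{-160 + 10120}{\frac{\sqrt{-10 + 92}}{25} + 180} = \frac{9960}{\frac{\sqrt{82}}{25} + 180} = \frac{9960}{180 + \frac{\sqrt{82}}{25}}$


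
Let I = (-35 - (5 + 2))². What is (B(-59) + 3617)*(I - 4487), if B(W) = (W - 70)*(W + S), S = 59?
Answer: -9849091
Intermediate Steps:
B(W) = (-70 + W)*(59 + W) (B(W) = (W - 70)*(W + 59) = (-70 + W)*(59 + W))
I = 1764 (I = (-35 - 1*7)² = (-35 - 7)² = (-42)² = 1764)
(B(-59) + 3617)*(I - 4487) = ((-4130 + (-59)² - 11*(-59)) + 3617)*(1764 - 4487) = ((-4130 + 3481 + 649) + 3617)*(-2723) = (0 + 3617)*(-2723) = 3617*(-2723) = -9849091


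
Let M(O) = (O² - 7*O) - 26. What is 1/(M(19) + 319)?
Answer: 1/521 ≈ 0.0019194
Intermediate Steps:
M(O) = -26 + O² - 7*O
1/(M(19) + 319) = 1/((-26 + 19² - 7*19) + 319) = 1/((-26 + 361 - 133) + 319) = 1/(202 + 319) = 1/521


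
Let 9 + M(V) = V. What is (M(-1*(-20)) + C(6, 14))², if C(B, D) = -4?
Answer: 49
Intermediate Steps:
M(V) = -9 + V
(M(-1*(-20)) + C(6, 14))² = ((-9 - 1*(-20)) - 4)² = ((-9 + 20) - 4)² = (11 - 4)² = 7² = 49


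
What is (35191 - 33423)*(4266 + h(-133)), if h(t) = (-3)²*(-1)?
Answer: 7526376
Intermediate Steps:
h(t) = -9 (h(t) = 9*(-1) = -9)
(35191 - 33423)*(4266 + h(-133)) = (35191 - 33423)*(4266 - 9) = 1768*4257 = 7526376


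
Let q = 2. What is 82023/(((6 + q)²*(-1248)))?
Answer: -27341/26624 ≈ -1.0269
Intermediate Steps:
82023/(((6 + q)²*(-1248))) = 82023/(((6 + 2)²*(-1248))) = 82023/((8²*(-1248))) = 82023/((64*(-1248))) = 82023/(-79872) = 82023*(-1/79872) = -27341/26624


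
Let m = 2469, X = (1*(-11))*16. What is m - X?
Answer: 2645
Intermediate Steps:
X = -176 (X = -11*16 = -176)
m - X = 2469 - 1*(-176) = 2469 + 176 = 2645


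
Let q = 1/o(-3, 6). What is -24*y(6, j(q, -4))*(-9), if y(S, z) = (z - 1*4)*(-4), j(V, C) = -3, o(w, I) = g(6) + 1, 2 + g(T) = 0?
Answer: 6048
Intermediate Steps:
g(T) = -2 (g(T) = -2 + 0 = -2)
o(w, I) = -1 (o(w, I) = -2 + 1 = -1)
q = -1 (q = 1/(-1) = -1)
y(S, z) = 16 - 4*z (y(S, z) = (z - 4)*(-4) = (-4 + z)*(-4) = 16 - 4*z)
-24*y(6, j(q, -4))*(-9) = -24*(16 - 4*(-3))*(-9) = -24*(16 + 12)*(-9) = -24*28*(-9) = -672*(-9) = 6048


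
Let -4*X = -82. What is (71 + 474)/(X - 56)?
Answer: -1090/71 ≈ -15.352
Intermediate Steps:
X = 41/2 (X = -¼*(-82) = 41/2 ≈ 20.500)
(71 + 474)/(X - 56) = (71 + 474)/(41/2 - 56) = 545/(-71/2) = 545*(-2/71) = -1090/71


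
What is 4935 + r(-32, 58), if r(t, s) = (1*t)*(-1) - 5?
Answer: 4962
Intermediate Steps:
r(t, s) = -5 - t (r(t, s) = t*(-1) - 5 = -t - 5 = -5 - t)
4935 + r(-32, 58) = 4935 + (-5 - 1*(-32)) = 4935 + (-5 + 32) = 4935 + 27 = 4962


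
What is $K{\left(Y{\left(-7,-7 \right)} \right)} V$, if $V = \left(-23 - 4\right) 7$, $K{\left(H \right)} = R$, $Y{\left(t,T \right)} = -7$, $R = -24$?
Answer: $4536$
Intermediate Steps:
$K{\left(H \right)} = -24$
$V = -189$ ($V = \left(-27\right) 7 = -189$)
$K{\left(Y{\left(-7,-7 \right)} \right)} V = \left(-24\right) \left(-189\right) = 4536$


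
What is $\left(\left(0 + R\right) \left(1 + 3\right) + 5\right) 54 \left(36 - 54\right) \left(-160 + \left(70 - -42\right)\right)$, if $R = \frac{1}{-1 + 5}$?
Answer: $279936$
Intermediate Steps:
$R = \frac{1}{4} \approx 0.25$
$\left(\left(0 + R\right) \left(1 + 3\right) + 5\right) 54 \left(36 - 54\right) \left(-160 + \left(70 - -42\right)\right) = \left(\left(0 + \frac{1}{4}\right) \left(1 + 3\right) + 5\right) 54 \left(36 - 54\right) \left(-160 + \left(70 - -42\right)\right) = \left(\frac{1}{4} \cdot 4 + 5\right) 54 \left(- 18 \left(-160 + \left(70 + 42\right)\right)\right) = \left(1 + 5\right) 54 \left(- 18 \left(-160 + 112\right)\right) = 6 \cdot 54 \left(\left(-18\right) \left(-48\right)\right) = 324 \cdot 864 = 279936$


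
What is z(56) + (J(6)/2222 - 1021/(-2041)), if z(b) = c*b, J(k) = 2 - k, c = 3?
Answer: 382078817/2267551 ≈ 168.50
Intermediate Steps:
z(b) = 3*b
z(56) + (J(6)/2222 - 1021/(-2041)) = 3*56 + ((2 - 1*6)/2222 - 1021/(-2041)) = 168 + ((2 - 6)*(1/2222) - 1021*(-1/2041)) = 168 + (-4*1/2222 + 1021/2041) = 168 + (-2/1111 + 1021/2041) = 168 + 1130249/2267551 = 382078817/2267551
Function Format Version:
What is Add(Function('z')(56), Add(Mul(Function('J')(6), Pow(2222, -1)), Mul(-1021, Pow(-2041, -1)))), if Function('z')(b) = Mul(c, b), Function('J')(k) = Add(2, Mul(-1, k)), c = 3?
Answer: Rational(382078817, 2267551) ≈ 168.50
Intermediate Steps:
Function('z')(b) = Mul(3, b)
Add(Function('z')(56), Add(Mul(Function('J')(6), Pow(2222, -1)), Mul(-1021, Pow(-2041, -1)))) = Add(Mul(3, 56), Add(Mul(Add(2, Mul(-1, 6)), Pow(2222, -1)), Mul(-1021, Pow(-2041, -1)))) = Add(168, Add(Mul(Add(2, -6), Rational(1, 2222)), Mul(-1021, Rational(-1, 2041)))) = Add(168, Add(Mul(-4, Rational(1, 2222)), Rational(1021, 2041))) = Add(168, Add(Rational(-2, 1111), Rational(1021, 2041))) = Add(168, Rational(1130249, 2267551)) = Rational(382078817, 2267551)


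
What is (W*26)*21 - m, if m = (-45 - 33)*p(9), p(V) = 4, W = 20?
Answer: 11232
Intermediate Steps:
m = -312 (m = (-45 - 33)*4 = -78*4 = -312)
(W*26)*21 - m = (20*26)*21 - 1*(-312) = 520*21 + 312 = 10920 + 312 = 11232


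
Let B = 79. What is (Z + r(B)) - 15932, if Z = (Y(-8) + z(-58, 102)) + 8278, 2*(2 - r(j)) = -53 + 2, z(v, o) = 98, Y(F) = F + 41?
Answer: -14991/2 ≈ -7495.5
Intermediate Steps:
Y(F) = 41 + F
r(j) = 55/2 (r(j) = 2 - (-53 + 2)/2 = 2 - 1/2*(-51) = 2 + 51/2 = 55/2)
Z = 8409 (Z = ((41 - 8) + 98) + 8278 = (33 + 98) + 8278 = 131 + 8278 = 8409)
(Z + r(B)) - 15932 = (8409 + 55/2) - 15932 = 16873/2 - 15932 = -14991/2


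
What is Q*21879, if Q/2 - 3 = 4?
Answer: 306306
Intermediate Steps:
Q = 14 (Q = 6 + 2*4 = 6 + 8 = 14)
Q*21879 = 14*21879 = 306306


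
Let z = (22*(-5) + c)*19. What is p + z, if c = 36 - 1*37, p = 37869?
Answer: 35760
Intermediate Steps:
c = -1 (c = 36 - 37 = -1)
z = -2109 (z = (22*(-5) - 1)*19 = (-110 - 1)*19 = -111*19 = -2109)
p + z = 37869 - 2109 = 35760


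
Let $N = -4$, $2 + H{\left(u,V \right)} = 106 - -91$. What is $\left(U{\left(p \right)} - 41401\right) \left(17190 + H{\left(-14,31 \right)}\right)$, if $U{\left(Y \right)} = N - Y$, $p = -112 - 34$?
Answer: $-717287715$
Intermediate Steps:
$H{\left(u,V \right)} = 195$ ($H{\left(u,V \right)} = -2 + \left(106 - -91\right) = -2 + \left(106 + 91\right) = -2 + 197 = 195$)
$p = -146$
$U{\left(Y \right)} = -4 - Y$
$\left(U{\left(p \right)} - 41401\right) \left(17190 + H{\left(-14,31 \right)}\right) = \left(\left(-4 - -146\right) - 41401\right) \left(17190 + 195\right) = \left(\left(-4 + 146\right) - 41401\right) 17385 = \left(142 - 41401\right) 17385 = \left(-41259\right) 17385 = -717287715$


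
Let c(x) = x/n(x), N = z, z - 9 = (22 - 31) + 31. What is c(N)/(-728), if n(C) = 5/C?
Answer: -961/3640 ≈ -0.26401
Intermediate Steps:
z = 31 (z = 9 + ((22 - 31) + 31) = 9 + (-9 + 31) = 9 + 22 = 31)
N = 31
c(x) = x²/5 (c(x) = x/((5/x)) = x*(x/5) = x²/5)
c(N)/(-728) = ((⅕)*31²)/(-728) = ((⅕)*961)*(-1/728) = (961/5)*(-1/728) = -961/3640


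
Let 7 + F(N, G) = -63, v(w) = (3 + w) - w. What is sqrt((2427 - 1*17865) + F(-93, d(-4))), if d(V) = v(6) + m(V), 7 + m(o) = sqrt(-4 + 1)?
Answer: 2*I*sqrt(3877) ≈ 124.53*I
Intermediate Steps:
m(o) = -7 + I*sqrt(3) (m(o) = -7 + sqrt(-4 + 1) = -7 + sqrt(-3) = -7 + I*sqrt(3))
v(w) = 3
d(V) = -4 + I*sqrt(3) (d(V) = 3 + (-7 + I*sqrt(3)) = -4 + I*sqrt(3))
F(N, G) = -70 (F(N, G) = -7 - 63 = -70)
sqrt((2427 - 1*17865) + F(-93, d(-4))) = sqrt((2427 - 1*17865) - 70) = sqrt((2427 - 17865) - 70) = sqrt(-15438 - 70) = sqrt(-15508) = 2*I*sqrt(3877)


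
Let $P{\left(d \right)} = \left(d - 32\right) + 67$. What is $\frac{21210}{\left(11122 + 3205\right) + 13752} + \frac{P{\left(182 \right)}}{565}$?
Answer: $\frac{18076793}{15864635} \approx 1.1394$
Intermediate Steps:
$P{\left(d \right)} = 35 + d$ ($P{\left(d \right)} = \left(-32 + d\right) + 67 = 35 + d$)
$\frac{21210}{\left(11122 + 3205\right) + 13752} + \frac{P{\left(182 \right)}}{565} = \frac{21210}{\left(11122 + 3205\right) + 13752} + \frac{35 + 182}{565} = \frac{21210}{14327 + 13752} + 217 \cdot \frac{1}{565} = \frac{21210}{28079} + \frac{217}{565} = \frac{18076793}{15864635}$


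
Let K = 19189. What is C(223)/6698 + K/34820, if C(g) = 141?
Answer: 66718771/116612180 ≈ 0.57214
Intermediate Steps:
C(223)/6698 + K/34820 = 141/6698 + 19189/34820 = 66718771/116612180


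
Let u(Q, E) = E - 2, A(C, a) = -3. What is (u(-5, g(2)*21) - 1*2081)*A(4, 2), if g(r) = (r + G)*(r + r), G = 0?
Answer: 5745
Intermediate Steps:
g(r) = 2*r² (g(r) = (r + 0)*(r + r) = r*(2*r) = 2*r²)
u(Q, E) = -2 + E
(u(-5, g(2)*21) - 1*2081)*A(4, 2) = ((-2 + (2*2²)*21) - 1*2081)*(-3) = ((-2 + (2*4)*21) - 2081)*(-3) = ((-2 + 8*21) - 2081)*(-3) = ((-2 + 168) - 2081)*(-3) = (166 - 2081)*(-3) = -1915*(-3) = 5745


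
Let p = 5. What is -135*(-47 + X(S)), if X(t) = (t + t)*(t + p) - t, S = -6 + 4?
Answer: 7695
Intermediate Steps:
S = -2
X(t) = -t + 2*t*(5 + t) (X(t) = (t + t)*(t + 5) - t = (2*t)*(5 + t) - t = 2*t*(5 + t) - t = -t + 2*t*(5 + t))
-135*(-47 + X(S)) = -135*(-47 - 2*(9 + 2*(-2))) = -135*(-47 - 2*(9 - 4)) = -135*(-47 - 2*5) = -135*(-47 - 10) = -135*(-57) = 7695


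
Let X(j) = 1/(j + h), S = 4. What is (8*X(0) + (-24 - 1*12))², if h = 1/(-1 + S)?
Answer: 144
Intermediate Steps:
h = ⅓ (h = 1/(-1 + 4) = 1/3 = ⅓ ≈ 0.33333)
X(j) = 1/(⅓ + j) (X(j) = 1/(j + ⅓) = 1/(⅓ + j))
(8*X(0) + (-24 - 1*12))² = (8*(3/(1 + 3*0)) + (-24 - 1*12))² = (8*(3/(1 + 0)) + (-24 - 12))² = (8*(3/1) - 36)² = (8*(3*1) - 36)² = (8*3 - 36)² = (24 - 36)² = (-12)² = 144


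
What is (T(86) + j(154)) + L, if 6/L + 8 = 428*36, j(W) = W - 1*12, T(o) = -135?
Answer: 53903/7700 ≈ 7.0004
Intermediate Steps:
j(W) = -12 + W (j(W) = W - 12 = -12 + W)
L = 3/7700 (L = 6/(-8 + 428*36) = 6/(-8 + 15408) = 6/15400 = 6*(1/15400) = 3/7700 ≈ 0.00038961)
(T(86) + j(154)) + L = (-135 + (-12 + 154)) + 3/7700 = (-135 + 142) + 3/7700 = 7 + 3/7700 = 53903/7700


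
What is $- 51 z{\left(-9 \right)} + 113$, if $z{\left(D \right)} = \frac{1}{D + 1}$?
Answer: $\frac{955}{8} \approx 119.38$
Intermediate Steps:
$z{\left(D \right)} = \frac{1}{1 + D}$
$- 51 z{\left(-9 \right)} + 113 = - \frac{51}{1 - 9} + 113 = - \frac{51}{-8} + 113 = \left(-51\right) \left(- \frac{1}{8}\right) + 113 = \frac{51}{8} + 113 = \frac{955}{8}$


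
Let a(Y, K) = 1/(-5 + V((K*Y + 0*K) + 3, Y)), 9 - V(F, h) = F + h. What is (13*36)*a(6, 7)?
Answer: -468/47 ≈ -9.9574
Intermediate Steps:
V(F, h) = 9 - F - h (V(F, h) = 9 - (F + h) = 9 + (-F - h) = 9 - F - h)
a(Y, K) = 1/(1 - Y - K*Y) (a(Y, K) = 1/(-5 + (9 - ((K*Y + 0*K) + 3) - Y)) = 1/(-5 + (9 - ((K*Y + 0) + 3) - Y)) = 1/(-5 + (9 - (K*Y + 3) - Y)) = 1/(-5 + (9 - (3 + K*Y) - Y)) = 1/(-5 + (9 + (-3 - K*Y) - Y)) = 1/(-5 + (6 - Y - K*Y)) = 1/(1 - Y - K*Y))
(13*36)*a(6, 7) = (13*36)*(-1/(-1 + 6 + 7*6)) = 468*(-1/(-1 + 6 + 42)) = 468*(-1/47) = -468/47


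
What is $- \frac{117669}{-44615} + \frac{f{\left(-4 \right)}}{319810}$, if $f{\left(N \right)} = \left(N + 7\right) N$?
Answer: $\frac{3763118751}{1426832315} \approx 2.6374$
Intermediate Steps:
$f{\left(N \right)} = N \left(7 + N\right)$ ($f{\left(N \right)} = \left(7 + N\right) N = N \left(7 + N\right)$)
$- \frac{117669}{-44615} + \frac{f{\left(-4 \right)}}{319810} = - \frac{117669}{-44615} + \frac{\left(-4\right) \left(7 - 4\right)}{319810} = \left(-117669\right) \left(- \frac{1}{44615}\right) + \left(-4\right) 3 \cdot \frac{1}{319810} = \frac{117669}{44615} - \frac{6}{159905} = \frac{3763118751}{1426832315}$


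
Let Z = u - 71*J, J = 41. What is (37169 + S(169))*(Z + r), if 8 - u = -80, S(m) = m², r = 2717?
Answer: -6967380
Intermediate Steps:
u = 88 (u = 8 - 1*(-80) = 8 + 80 = 88)
Z = -2823 (Z = 88 - 71*41 = 88 - 2911 = -2823)
(37169 + S(169))*(Z + r) = (37169 + 169²)*(-2823 + 2717) = (37169 + 28561)*(-106) = 65730*(-106) = -6967380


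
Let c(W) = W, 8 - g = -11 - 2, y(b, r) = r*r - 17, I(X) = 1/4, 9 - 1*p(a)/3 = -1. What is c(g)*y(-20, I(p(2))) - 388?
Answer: -11899/16 ≈ -743.69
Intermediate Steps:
p(a) = 30 (p(a) = 27 - 3*(-1) = 27 + 3 = 30)
I(X) = 1/4
y(b, r) = -17 + r**2 (y(b, r) = r**2 - 17 = -17 + r**2)
g = 21 (g = 8 - (-11 - 2) = 8 - 1*(-13) = 8 + 13 = 21)
c(g)*y(-20, I(p(2))) - 388 = 21*(-17 + (1/4)**2) - 388 = 21*(-17 + 1/16) - 388 = 21*(-271/16) - 388 = -5691/16 - 388 = -11899/16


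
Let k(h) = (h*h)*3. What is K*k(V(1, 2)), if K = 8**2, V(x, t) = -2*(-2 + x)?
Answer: 768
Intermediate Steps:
V(x, t) = 4 - 2*x
K = 64
k(h) = 3*h**2 (k(h) = h**2*3 = 3*h**2)
K*k(V(1, 2)) = 64*(3*(4 - 2*1)**2) = 64*(3*(4 - 2)**2) = 64*(3*2**2) = 64*(3*4) = 64*12 = 768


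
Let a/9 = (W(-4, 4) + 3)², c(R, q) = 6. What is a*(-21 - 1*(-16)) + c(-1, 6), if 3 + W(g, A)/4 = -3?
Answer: -19839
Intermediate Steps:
W(g, A) = -24 (W(g, A) = -12 + 4*(-3) = -12 - 12 = -24)
a = 3969 (a = 9*(-24 + 3)² = 9*(-21)² = 9*441 = 3969)
a*(-21 - 1*(-16)) + c(-1, 6) = 3969*(-21 - 1*(-16)) + 6 = 3969*(-21 + 16) + 6 = 3969*(-5) + 6 = -19845 + 6 = -19839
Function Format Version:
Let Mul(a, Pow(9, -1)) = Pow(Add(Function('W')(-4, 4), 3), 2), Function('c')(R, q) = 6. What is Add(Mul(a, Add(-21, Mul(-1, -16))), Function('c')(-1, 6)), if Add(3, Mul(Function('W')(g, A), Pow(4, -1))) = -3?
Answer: -19839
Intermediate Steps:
Function('W')(g, A) = -24 (Function('W')(g, A) = Add(-12, Mul(4, -3)) = Add(-12, -12) = -24)
a = 3969 (a = Mul(9, Pow(Add(-24, 3), 2)) = Mul(9, Pow(-21, 2)) = Mul(9, 441) = 3969)
Add(Mul(a, Add(-21, Mul(-1, -16))), Function('c')(-1, 6)) = Add(Mul(3969, Add(-21, Mul(-1, -16))), 6) = Add(Mul(3969, Add(-21, 16)), 6) = Add(Mul(3969, -5), 6) = Add(-19845, 6) = -19839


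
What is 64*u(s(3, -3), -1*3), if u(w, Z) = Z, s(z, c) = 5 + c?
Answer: -192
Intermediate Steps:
64*u(s(3, -3), -1*3) = 64*(-1*3) = 64*(-3) = -192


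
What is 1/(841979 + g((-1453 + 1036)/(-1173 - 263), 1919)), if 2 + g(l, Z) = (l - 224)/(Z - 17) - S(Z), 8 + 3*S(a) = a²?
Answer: -2731272/1053016748975 ≈ -2.5938e-6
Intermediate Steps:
S(a) = -8/3 + a²/3
g(l, Z) = ⅔ - Z²/3 + (-224 + l)/(-17 + Z) (g(l, Z) = -2 + ((l - 224)/(Z - 17) - (-8/3 + Z²/3)) = -2 + ((-224 + l)/(-17 + Z) + (8/3 - Z²/3)) = -2 + (8/3 - Z²/3 + (-224 + l)/(-17 + Z)) = ⅔ - Z²/3 + (-224 + l)/(-17 + Z))
1/(841979 + g((-1453 + 1036)/(-1173 - 263), 1919)) = 1/(841979 + (-706 - 1*1919³ + 2*1919 + 3*((-1453 + 1036)/(-1173 - 263)) + 17*1919²)/(3*(-17 + 1919))) = 1/(841979 + (⅓)*(-706 - 1*7066834559 + 3838 + 3*(-417/(-1436)) + 17*3682561)/1902) = 1/(841979 + (⅓)*(1/1902)*(-706 - 7066834559 + 3838 + 3*(-417*(-1/1436)) + 62603537)) = 1/(841979 + (⅓)*(1/1902)*(-706 - 7066834559 + 3838 + 3*(417/1436) + 62603537)) = 1/(841979 + (⅓)*(1/1902)*(-706 - 7066834559 + 3838 + 1251/1436 + 62603537)) = 1/(841979 + (⅓)*(1/1902)*(-10058071248789/1436)) = 1/(841979 - 3352690416263/2731272) = 1/(-1053016748975/2731272) = -2731272/1053016748975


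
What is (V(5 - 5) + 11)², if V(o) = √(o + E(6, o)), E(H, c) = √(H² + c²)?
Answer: (11 + √6)² ≈ 180.89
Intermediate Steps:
V(o) = √(o + √(36 + o²)) (V(o) = √(o + √(6² + o²)) = √(o + √(36 + o²)))
(V(5 - 5) + 11)² = (√((5 - 5) + √(36 + (5 - 5)²)) + 11)² = (√(0 + √(36 + 0²)) + 11)² = (√(0 + √(36 + 0)) + 11)² = (√(0 + √36) + 11)² = (√(0 + 6) + 11)² = (√6 + 11)² = (11 + √6)²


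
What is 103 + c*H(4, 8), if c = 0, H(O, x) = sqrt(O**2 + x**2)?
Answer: 103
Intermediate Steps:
103 + c*H(4, 8) = 103 + 0*sqrt(4**2 + 8**2) = 103 + 0*sqrt(16 + 64) = 103 + 0*sqrt(80) = 103 + 0*(4*sqrt(5)) = 103 + 0 = 103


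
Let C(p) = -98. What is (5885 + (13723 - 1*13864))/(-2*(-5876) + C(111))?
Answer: 2872/5827 ≈ 0.49288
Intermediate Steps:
(5885 + (13723 - 1*13864))/(-2*(-5876) + C(111)) = (5885 + (13723 - 1*13864))/(-2*(-5876) - 98) = (5885 + (13723 - 13864))/(11752 - 98) = (5885 - 141)/11654 = 5744*(1/11654) = 2872/5827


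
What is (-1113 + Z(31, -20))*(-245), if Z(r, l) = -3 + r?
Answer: 265825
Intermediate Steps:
(-1113 + Z(31, -20))*(-245) = (-1113 + (-3 + 31))*(-245) = (-1113 + 28)*(-245) = -1085*(-245) = 265825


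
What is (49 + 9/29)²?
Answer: 2044900/841 ≈ 2431.5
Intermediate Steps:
(49 + 9/29)² = (1430/29)² = 2044900/841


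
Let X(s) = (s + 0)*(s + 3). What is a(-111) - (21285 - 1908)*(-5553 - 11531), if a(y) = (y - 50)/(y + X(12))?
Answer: 993109997/3 ≈ 3.3104e+8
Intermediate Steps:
X(s) = s*(3 + s)
a(y) = (-50 + y)/(180 + y) (a(y) = (y - 50)/(y + 12*(3 + 12)) = (-50 + y)/(y + 12*15) = (-50 + y)/(y + 180) = (-50 + y)/(180 + y))
a(-111) - (21285 - 1908)*(-5553 - 11531) = (-50 - 111)/(180 - 111) - (21285 - 1908)*(-5553 - 11531) = -161/69 - 19377*(-17084) = (1/69)*(-161) - 1*(-331036668) = -7/3 + 331036668 = 993109997/3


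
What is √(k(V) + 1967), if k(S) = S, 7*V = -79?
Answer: 37*√70/7 ≈ 44.223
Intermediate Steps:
V = -79/7 (V = (⅐)*(-79) = -79/7 ≈ -11.286)
√(k(V) + 1967) = √(-79/7 + 1967) = √(13690/7) = 37*√70/7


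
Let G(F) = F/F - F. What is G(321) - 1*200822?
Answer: -201142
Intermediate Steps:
G(F) = 1 - F
G(321) - 1*200822 = (1 - 1*321) - 1*200822 = (1 - 321) - 200822 = -320 - 200822 = -201142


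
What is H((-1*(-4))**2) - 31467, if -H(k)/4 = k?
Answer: -31531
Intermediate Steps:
H(k) = -4*k
H((-1*(-4))**2) - 31467 = -4*(-1*(-4))**2 - 31467 = -4*4**2 - 31467 = -4*16 - 31467 = -64 - 31467 = -31531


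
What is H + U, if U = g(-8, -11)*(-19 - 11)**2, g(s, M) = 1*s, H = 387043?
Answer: 379843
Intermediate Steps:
g(s, M) = s
U = -7200 (U = -8*(-19 - 11)**2 = -8*(-30)**2 = -8*900 = -7200)
H + U = 387043 - 7200 = 379843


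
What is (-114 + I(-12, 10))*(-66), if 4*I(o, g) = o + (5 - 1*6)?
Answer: 15477/2 ≈ 7738.5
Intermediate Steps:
I(o, g) = -¼ + o/4 (I(o, g) = (o + (5 - 1*6))/4 = (o + (5 - 6))/4 = (o - 1)/4 = (-1 + o)/4 = -¼ + o/4)
(-114 + I(-12, 10))*(-66) = (-114 + (-¼ + (¼)*(-12)))*(-66) = (-114 + (-¼ - 3))*(-66) = (-114 - 13/4)*(-66) = -469/4*(-66) = 15477/2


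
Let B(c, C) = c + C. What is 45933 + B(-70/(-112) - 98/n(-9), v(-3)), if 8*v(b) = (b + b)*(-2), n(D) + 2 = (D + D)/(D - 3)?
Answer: 369049/8 ≈ 46131.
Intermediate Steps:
n(D) = -2 + 2*D/(-3 + D) (n(D) = -2 + (D + D)/(D - 3) = -2 + (2*D)/(-3 + D) = -2 + 2*D/(-3 + D))
v(b) = -b/2 (v(b) = ((b + b)*(-2))/8 = ((2*b)*(-2))/8 = (-4*b)/8 = -b/2)
B(c, C) = C + c
45933 + B(-70/(-112) - 98/n(-9), v(-3)) = 45933 + (-1/2*(-3) + (-70/(-112) - 98/(6/(-3 - 9)))) = 45933 + (3/2 + (-70*(-1/112) - 98/(6/(-12)))) = 45933 + (3/2 + (5/8 - 98/(6*(-1/12)))) = 45933 + (3/2 + (5/8 - 98/(-1/2))) = 45933 + (3/2 + (5/8 - 98*(-2))) = 45933 + (3/2 + (5/8 + 196)) = 45933 + (3/2 + 1573/8) = 45933 + 1585/8 = 369049/8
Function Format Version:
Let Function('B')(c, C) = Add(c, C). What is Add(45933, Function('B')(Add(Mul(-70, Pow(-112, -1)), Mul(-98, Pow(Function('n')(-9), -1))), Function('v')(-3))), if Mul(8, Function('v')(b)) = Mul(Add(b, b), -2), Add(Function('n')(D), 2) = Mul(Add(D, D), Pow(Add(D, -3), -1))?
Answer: Rational(369049, 8) ≈ 46131.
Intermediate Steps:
Function('n')(D) = Add(-2, Mul(2, D, Pow(Add(-3, D), -1))) (Function('n')(D) = Add(-2, Mul(Add(D, D), Pow(Add(D, -3), -1))) = Add(-2, Mul(Mul(2, D), Pow(Add(-3, D), -1))) = Add(-2, Mul(2, D, Pow(Add(-3, D), -1))))
Function('v')(b) = Mul(Rational(-1, 2), b) (Function('v')(b) = Mul(Rational(1, 8), Mul(Add(b, b), -2)) = Mul(Rational(1, 8), Mul(Mul(2, b), -2)) = Mul(Rational(1, 8), Mul(-4, b)) = Mul(Rational(-1, 2), b))
Function('B')(c, C) = Add(C, c)
Add(45933, Function('B')(Add(Mul(-70, Pow(-112, -1)), Mul(-98, Pow(Function('n')(-9), -1))), Function('v')(-3))) = Add(45933, Add(Mul(Rational(-1, 2), -3), Add(Mul(-70, Pow(-112, -1)), Mul(-98, Pow(Mul(6, Pow(Add(-3, -9), -1)), -1))))) = Add(45933, Add(Rational(3, 2), Add(Mul(-70, Rational(-1, 112)), Mul(-98, Pow(Mul(6, Pow(-12, -1)), -1))))) = Add(45933, Add(Rational(3, 2), Add(Rational(5, 8), Mul(-98, Pow(Mul(6, Rational(-1, 12)), -1))))) = Add(45933, Add(Rational(3, 2), Add(Rational(5, 8), Mul(-98, Pow(Rational(-1, 2), -1))))) = Add(45933, Add(Rational(3, 2), Add(Rational(5, 8), Mul(-98, -2)))) = Add(45933, Add(Rational(3, 2), Add(Rational(5, 8), 196))) = Add(45933, Add(Rational(3, 2), Rational(1573, 8))) = Add(45933, Rational(1585, 8)) = Rational(369049, 8)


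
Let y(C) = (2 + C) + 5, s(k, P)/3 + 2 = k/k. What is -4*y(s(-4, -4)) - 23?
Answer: -39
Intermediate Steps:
s(k, P) = -3 (s(k, P) = -6 + 3*(k/k) = -6 + 3*1 = -6 + 3 = -3)
y(C) = 7 + C
-4*y(s(-4, -4)) - 23 = -4*(7 - 3) - 23 = -4*4 - 23 = -16 - 23 = -39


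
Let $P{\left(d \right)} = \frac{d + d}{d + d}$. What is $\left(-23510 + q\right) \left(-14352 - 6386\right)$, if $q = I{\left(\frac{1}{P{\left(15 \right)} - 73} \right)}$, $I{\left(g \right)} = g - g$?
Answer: $487550380$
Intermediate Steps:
$P{\left(d \right)} = 1$ ($P{\left(d \right)} = \frac{2 d}{2 d} = 2 d \frac{1}{2 d} = 1$)
$I{\left(g \right)} = 0$
$q = 0$
$\left(-23510 + q\right) \left(-14352 - 6386\right) = \left(-23510 + 0\right) \left(-14352 - 6386\right) = \left(-23510\right) \left(-20738\right) = 487550380$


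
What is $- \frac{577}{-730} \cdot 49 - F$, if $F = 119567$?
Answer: $- \frac{87255637}{730} \approx -1.1953 \cdot 10^{5}$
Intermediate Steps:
$- \frac{577}{-730} \cdot 49 - F = - \frac{577}{-730} \cdot 49 - 119567 = \left(-577\right) \left(- \frac{1}{730}\right) 49 - 119567 = \frac{577}{730} \cdot 49 - 119567 = \frac{28273}{730} - 119567 = - \frac{87255637}{730}$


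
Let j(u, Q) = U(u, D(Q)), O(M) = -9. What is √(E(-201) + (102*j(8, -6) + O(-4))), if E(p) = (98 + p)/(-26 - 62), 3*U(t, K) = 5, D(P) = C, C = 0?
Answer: √313962/44 ≈ 12.735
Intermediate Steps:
D(P) = 0
U(t, K) = 5/3 (U(t, K) = (⅓)*5 = 5/3)
j(u, Q) = 5/3
E(p) = -49/44 - p/88 (E(p) = (98 + p)/(-88) = (98 + p)*(-1/88) = -49/44 - p/88)
√(E(-201) + (102*j(8, -6) + O(-4))) = √((-49/44 - 1/88*(-201)) + (102*(5/3) - 9)) = √((-49/44 + 201/88) + (170 - 9)) = √(103/88 + 161) = √(14271/88) = √313962/44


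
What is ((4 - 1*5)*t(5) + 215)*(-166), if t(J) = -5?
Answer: -36520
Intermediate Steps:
((4 - 1*5)*t(5) + 215)*(-166) = ((4 - 1*5)*(-5) + 215)*(-166) = ((4 - 5)*(-5) + 215)*(-166) = (-1*(-5) + 215)*(-166) = (5 + 215)*(-166) = 220*(-166) = -36520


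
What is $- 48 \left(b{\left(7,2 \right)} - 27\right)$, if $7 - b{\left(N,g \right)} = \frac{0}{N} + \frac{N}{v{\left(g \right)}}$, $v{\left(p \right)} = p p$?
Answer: $1044$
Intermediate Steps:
$v{\left(p \right)} = p^{2}$
$b{\left(N,g \right)} = 7 - \frac{N}{g^{2}}$ ($b{\left(N,g \right)} = 7 - \left(\frac{0}{N} + \frac{N}{g^{2}}\right) = 7 - \left(0 + \frac{N}{g^{2}}\right) = 7 - \frac{N}{g^{2}}$)
$- 48 \left(b{\left(7,2 \right)} - 27\right) = - 48 \left(\left(7 - \frac{7}{4}\right) - 27\right) = - 48 \left(\frac{21}{4} - 27\right) = \left(-48\right) \left(- \frac{87}{4}\right) = 1044$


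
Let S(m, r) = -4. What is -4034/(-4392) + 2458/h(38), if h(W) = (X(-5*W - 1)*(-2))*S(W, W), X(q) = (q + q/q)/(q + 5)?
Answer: 15735167/52155 ≈ 301.70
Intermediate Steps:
X(q) = (1 + q)/(5 + q) (X(q) = (q + 1)/(5 + q) = (1 + q)/(5 + q))
h(W) = -40*W/(4 - 5*W) (h(W) = (((1 + (-5*W - 1))/(5 + (-5*W - 1)))*(-2))*(-4) = (((1 + (-1 - 5*W))/(5 + (-1 - 5*W)))*(-2))*(-4) = (((-5*W)/(4 - 5*W))*(-2))*(-4) = (-5*W/(4 - 5*W)*(-2))*(-4) = (10*W/(4 - 5*W))*(-4) = -40*W/(4 - 5*W))
-4034/(-4392) + 2458/h(38) = -4034/(-4392) + 2458/((40*38/(-4 + 5*38))) = -4034*(-1/4392) + 2458/((40*38/(-4 + 190))) = 2017/2196 + 2458/((40*38/186)) = 2017/2196 + 2458/((40*38*(1/186))) = 2017/2196 + 2458/(760/93) = 2017/2196 + 2458*(93/760) = 2017/2196 + 114297/380 = 15735167/52155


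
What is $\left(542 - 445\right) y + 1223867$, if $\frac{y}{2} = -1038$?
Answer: $1022495$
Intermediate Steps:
$y = -2076$ ($y = 2 \left(-1038\right) = -2076$)
$\left(542 - 445\right) y + 1223867 = \left(542 - 445\right) \left(-2076\right) + 1223867 = 97 \left(-2076\right) + 1223867 = -201372 + 1223867 = 1022495$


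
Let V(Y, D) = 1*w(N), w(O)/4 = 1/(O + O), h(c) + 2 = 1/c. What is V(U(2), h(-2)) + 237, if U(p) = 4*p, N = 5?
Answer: 1187/5 ≈ 237.40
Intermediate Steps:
h(c) = -2 + 1/c
w(O) = 2/O (w(O) = 4/(O + O) = 4/((2*O)) = 4*(1/(2*O)) = 2/O)
V(Y, D) = ⅖ (V(Y, D) = 1*(2/5) = 1*(2*(⅕)) = 1*(⅖) = ⅖)
V(U(2), h(-2)) + 237 = ⅖ + 237 = 1187/5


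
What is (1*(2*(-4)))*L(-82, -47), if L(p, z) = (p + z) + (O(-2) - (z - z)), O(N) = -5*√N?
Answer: 1032 + 40*I*√2 ≈ 1032.0 + 56.569*I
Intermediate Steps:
L(p, z) = p + z - 5*I*√2 (L(p, z) = (p + z) + (-5*I*√2 - (z - z)) = (p + z) + (-5*I*√2 - 1*0) = (p + z) + (-5*I*√2 + 0) = (p + z) - 5*I*√2 = p + z - 5*I*√2)
(1*(2*(-4)))*L(-82, -47) = (1*(2*(-4)))*(-82 - 47 - 5*I*√2) = (1*(-8))*(-129 - 5*I*√2) = -8*(-129 - 5*I*√2) = 1032 + 40*I*√2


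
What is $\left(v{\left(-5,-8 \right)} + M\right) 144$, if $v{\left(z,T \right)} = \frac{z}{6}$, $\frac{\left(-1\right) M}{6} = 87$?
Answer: $-75288$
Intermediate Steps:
$M = -522$ ($M = \left(-6\right) 87 = -522$)
$v{\left(z,T \right)} = \frac{z}{6}$ ($v{\left(z,T \right)} = z \frac{1}{6} = \frac{z}{6}$)
$\left(v{\left(-5,-8 \right)} + M\right) 144 = \left(\frac{1}{6} \left(-5\right) - 522\right) 144 = \left(- \frac{5}{6} - 522\right) 144 = \left(- \frac{3137}{6}\right) 144 = -75288$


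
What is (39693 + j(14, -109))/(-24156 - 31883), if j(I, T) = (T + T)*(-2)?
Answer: -40129/56039 ≈ -0.71609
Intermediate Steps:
j(I, T) = -4*T (j(I, T) = (2*T)*(-2) = -4*T)
(39693 + j(14, -109))/(-24156 - 31883) = (39693 - 4*(-109))/(-24156 - 31883) = (39693 + 436)/(-56039) = 40129*(-1/56039) = -40129/56039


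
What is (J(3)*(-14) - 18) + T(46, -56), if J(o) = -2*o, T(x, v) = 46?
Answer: 112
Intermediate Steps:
(J(3)*(-14) - 18) + T(46, -56) = (-2*3*(-14) - 18) + 46 = (-6*(-14) - 18) + 46 = (84 - 18) + 46 = 66 + 46 = 112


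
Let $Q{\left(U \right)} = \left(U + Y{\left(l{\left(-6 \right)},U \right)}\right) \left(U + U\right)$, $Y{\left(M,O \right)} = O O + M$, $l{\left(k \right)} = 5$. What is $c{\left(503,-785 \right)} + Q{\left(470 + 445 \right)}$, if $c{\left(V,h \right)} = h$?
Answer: $1533804565$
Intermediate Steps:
$Y{\left(M,O \right)} = M + O^{2}$ ($Y{\left(M,O \right)} = O^{2} + M = M + O^{2}$)
$Q{\left(U \right)} = 2 U \left(5 + U + U^{2}\right)$ ($Q{\left(U \right)} = \left(U + \left(5 + U^{2}\right)\right) \left(U + U\right) = \left(5 + U + U^{2}\right) 2 U = 2 U \left(5 + U + U^{2}\right)$)
$c{\left(503,-785 \right)} + Q{\left(470 + 445 \right)} = -785 + 2 \left(470 + 445\right) \left(5 + \left(470 + 445\right) + \left(470 + 445\right)^{2}\right) = -785 + 2 \cdot 915 \left(5 + 915 + 915^{2}\right) = -785 + 2 \cdot 915 \left(5 + 915 + 837225\right) = -785 + 2 \cdot 915 \cdot 838145 = -785 + 1533805350 = 1533804565$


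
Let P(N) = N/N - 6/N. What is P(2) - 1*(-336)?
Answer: 334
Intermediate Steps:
P(N) = 1 - 6/N
P(2) - 1*(-336) = (-6 + 2)/2 - 1*(-336) = (1/2)*(-4) + 336 = -2 + 336 = 334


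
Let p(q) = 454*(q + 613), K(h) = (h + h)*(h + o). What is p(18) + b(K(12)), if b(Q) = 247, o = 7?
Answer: 286721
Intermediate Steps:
K(h) = 2*h*(7 + h) (K(h) = (h + h)*(h + 7) = (2*h)*(7 + h) = 2*h*(7 + h))
p(q) = 278302 + 454*q (p(q) = 454*(613 + q) = 278302 + 454*q)
p(18) + b(K(12)) = (278302 + 454*18) + 247 = (278302 + 8172) + 247 = 286474 + 247 = 286721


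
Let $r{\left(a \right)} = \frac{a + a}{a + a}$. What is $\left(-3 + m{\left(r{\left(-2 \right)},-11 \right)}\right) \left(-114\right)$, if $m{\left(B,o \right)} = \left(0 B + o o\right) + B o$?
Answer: $-12198$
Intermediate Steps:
$r{\left(a \right)} = 1$ ($r{\left(a \right)} = \frac{2 a}{2 a} = 2 a \frac{1}{2 a} = 1$)
$m{\left(B,o \right)} = o^{2} + B o$ ($m{\left(B,o \right)} = \left(0 + o^{2}\right) + B o = o^{2} + B o$)
$\left(-3 + m{\left(r{\left(-2 \right)},-11 \right)}\right) \left(-114\right) = \left(-3 - 11 \left(1 - 11\right)\right) \left(-114\right) = \left(-3 - -110\right) \left(-114\right) = \left(-3 + 110\right) \left(-114\right) = 107 \left(-114\right) = -12198$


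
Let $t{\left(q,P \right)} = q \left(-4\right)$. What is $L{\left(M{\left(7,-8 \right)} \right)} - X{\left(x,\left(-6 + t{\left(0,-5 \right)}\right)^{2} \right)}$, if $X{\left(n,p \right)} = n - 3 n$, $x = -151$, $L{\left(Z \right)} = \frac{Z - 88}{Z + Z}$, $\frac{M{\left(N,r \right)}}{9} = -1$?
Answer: $- \frac{5339}{18} \approx -296.61$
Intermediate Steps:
$M{\left(N,r \right)} = -9$ ($M{\left(N,r \right)} = 9 \left(-1\right) = -9$)
$t{\left(q,P \right)} = - 4 q$
$L{\left(Z \right)} = \frac{-88 + Z}{2 Z}$
$X{\left(n,p \right)} = - 2 n$
$L{\left(M{\left(7,-8 \right)} \right)} - X{\left(x,\left(-6 + t{\left(0,-5 \right)}\right)^{2} \right)} = \frac{-88 - 9}{2 \left(-9\right)} - \left(-2\right) \left(-151\right) = \frac{1}{2} \left(- \frac{1}{9}\right) \left(-97\right) - 302 = \frac{97}{18} - 302 = - \frac{5339}{18}$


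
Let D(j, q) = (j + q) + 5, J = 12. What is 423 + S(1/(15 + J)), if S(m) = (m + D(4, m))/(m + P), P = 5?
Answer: 57773/136 ≈ 424.80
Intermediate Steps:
D(j, q) = 5 + j + q
S(m) = (9 + 2*m)/(5 + m) (S(m) = (m + (5 + 4 + m))/(m + 5) = (m + (9 + m))/(5 + m) = (9 + 2*m)/(5 + m))
423 + S(1/(15 + J)) = 423 + (9 + 2/(15 + 12))/(5 + 1/(15 + 12)) = 423 + (9 + 2/27)/(5 + 1/27) = 423 + (9 + 2*(1/27))/(5 + 1/27) = 423 + (9 + 2/27)/(136/27) = 423 + (27/136)*(245/27) = 423 + 245/136 = 57773/136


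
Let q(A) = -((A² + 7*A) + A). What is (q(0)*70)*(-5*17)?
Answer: 0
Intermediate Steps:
q(A) = -A² - 8*A (q(A) = -(A² + 8*A) = -A² - 8*A)
(q(0)*70)*(-5*17) = (-1*0*(8 + 0)*70)*(-5*17) = (-1*0*8*70)*(-85) = (0*70)*(-85) = 0*(-85) = 0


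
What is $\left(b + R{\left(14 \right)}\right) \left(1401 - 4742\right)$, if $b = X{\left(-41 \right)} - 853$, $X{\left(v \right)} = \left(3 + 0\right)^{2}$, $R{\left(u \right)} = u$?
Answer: $2773030$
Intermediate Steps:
$X{\left(v \right)} = 9$ ($X{\left(v \right)} = 3^{2} = 9$)
$b = -844$ ($b = 9 - 853 = -844$)
$\left(b + R{\left(14 \right)}\right) \left(1401 - 4742\right) = \left(-844 + 14\right) \left(1401 - 4742\right) = \left(-830\right) \left(-3341\right) = 2773030$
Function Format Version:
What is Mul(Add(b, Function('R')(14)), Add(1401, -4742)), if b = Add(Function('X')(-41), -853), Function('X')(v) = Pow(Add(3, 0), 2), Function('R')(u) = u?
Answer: 2773030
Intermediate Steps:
Function('X')(v) = 9 (Function('X')(v) = Pow(3, 2) = 9)
b = -844 (b = Add(9, -853) = -844)
Mul(Add(b, Function('R')(14)), Add(1401, -4742)) = Mul(Add(-844, 14), Add(1401, -4742)) = Mul(-830, -3341) = 2773030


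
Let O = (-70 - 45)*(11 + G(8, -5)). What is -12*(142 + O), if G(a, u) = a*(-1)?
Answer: 2436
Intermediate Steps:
G(a, u) = -a
O = -345 (O = (-70 - 45)*(11 - 1*8) = -115*(11 - 8) = -115*3 = -345)
-12*(142 + O) = -12*(142 - 345) = -12*(-203) = 2436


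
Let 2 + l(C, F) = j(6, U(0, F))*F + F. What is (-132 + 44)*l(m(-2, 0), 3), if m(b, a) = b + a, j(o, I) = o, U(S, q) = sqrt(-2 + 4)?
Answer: -1672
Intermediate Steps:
U(S, q) = sqrt(2)
m(b, a) = a + b
l(C, F) = -2 + 7*F (l(C, F) = -2 + (6*F + F) = -2 + 7*F)
(-132 + 44)*l(m(-2, 0), 3) = (-132 + 44)*(-2 + 7*3) = -88*(-2 + 21) = -88*19 = -1672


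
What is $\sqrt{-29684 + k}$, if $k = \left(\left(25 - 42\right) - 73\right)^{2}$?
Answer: $4 i \sqrt{1349} \approx 146.92 i$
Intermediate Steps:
$k = 8100$ ($k = \left(-17 - 73\right)^{2} = \left(-90\right)^{2} = 8100$)
$\sqrt{-29684 + k} = \sqrt{-29684 + 8100} = \sqrt{-21584} = 4 i \sqrt{1349}$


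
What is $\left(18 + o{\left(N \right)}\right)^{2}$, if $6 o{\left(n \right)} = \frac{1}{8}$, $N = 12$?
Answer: $\frac{748225}{2304} \approx 324.75$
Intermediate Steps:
$o{\left(n \right)} = \frac{1}{48}$ ($o{\left(n \right)} = \frac{1}{6 \cdot 8} = \frac{1}{6} \cdot \frac{1}{8} = \frac{1}{48}$)
$\left(18 + o{\left(N \right)}\right)^{2} = \left(18 + \frac{1}{48}\right)^{2} = \left(\frac{865}{48}\right)^{2} = \frac{748225}{2304}$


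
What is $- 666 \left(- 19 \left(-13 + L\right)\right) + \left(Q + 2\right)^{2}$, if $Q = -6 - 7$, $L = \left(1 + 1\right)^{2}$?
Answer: $-113765$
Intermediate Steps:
$L = 4$ ($L = 2^{2} = 4$)
$Q = -13$ ($Q = -6 - 7 = -13$)
$- 666 \left(- 19 \left(-13 + L\right)\right) + \left(Q + 2\right)^{2} = - 666 \left(- 19 \left(-13 + 4\right)\right) + \left(-13 + 2\right)^{2} = - 666 \left(\left(-19\right) \left(-9\right)\right) + \left(-11\right)^{2} = \left(-666\right) 171 + 121 = -113886 + 121 = -113765$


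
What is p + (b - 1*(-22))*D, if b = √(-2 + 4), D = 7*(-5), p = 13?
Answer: -757 - 35*√2 ≈ -806.50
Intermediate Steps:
D = -35
b = √2 ≈ 1.4142
p + (b - 1*(-22))*D = 13 + (√2 - 1*(-22))*(-35) = 13 + (√2 + 22)*(-35) = 13 + (22 + √2)*(-35) = 13 + (-770 - 35*√2) = -757 - 35*√2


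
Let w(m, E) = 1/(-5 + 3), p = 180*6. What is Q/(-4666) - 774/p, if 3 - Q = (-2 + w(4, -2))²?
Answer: -200443/279960 ≈ -0.71597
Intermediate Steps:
p = 1080
w(m, E) = -½ (w(m, E) = 1/(-2) = -½)
Q = -13/4 (Q = 3 - (-2 - ½)² = 3 - (-5/2)² = 3 - 1*25/4 = 3 - 25/4 = -13/4 ≈ -3.2500)
Q/(-4666) - 774/p = -13/4/(-4666) - 774/1080 = -13/4*(-1/4666) - 774*1/1080 = 13/18664 - 43/60 = -200443/279960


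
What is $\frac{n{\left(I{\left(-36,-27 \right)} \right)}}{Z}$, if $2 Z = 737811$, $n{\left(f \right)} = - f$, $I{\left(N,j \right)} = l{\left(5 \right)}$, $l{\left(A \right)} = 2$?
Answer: $- \frac{4}{737811} \approx -5.4214 \cdot 10^{-6}$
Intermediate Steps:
$I{\left(N,j \right)} = 2$
$Z = \frac{737811}{2}$ ($Z = \frac{1}{2} \cdot 737811 = \frac{737811}{2} \approx 3.6891 \cdot 10^{5}$)
$\frac{n{\left(I{\left(-36,-27 \right)} \right)}}{Z} = \frac{\left(-1\right) 2}{\frac{737811}{2}} = \left(-2\right) \frac{2}{737811} = - \frac{4}{737811}$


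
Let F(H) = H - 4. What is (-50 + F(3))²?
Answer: 2601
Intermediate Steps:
F(H) = -4 + H
(-50 + F(3))² = (-50 + (-4 + 3))² = (-50 - 1)² = (-51)² = 2601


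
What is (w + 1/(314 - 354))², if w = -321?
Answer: 164891281/1600 ≈ 1.0306e+5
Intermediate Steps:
(w + 1/(314 - 354))² = (-321 + 1/(314 - 354))² = (-321 + 1/(-40))² = (-321 - 1/40)² = (-12841/40)² = 164891281/1600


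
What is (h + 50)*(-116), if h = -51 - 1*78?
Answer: 9164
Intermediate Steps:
h = -129 (h = -51 - 78 = -129)
(h + 50)*(-116) = (-129 + 50)*(-116) = -79*(-116) = 9164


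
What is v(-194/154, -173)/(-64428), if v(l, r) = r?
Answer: 173/64428 ≈ 0.0026852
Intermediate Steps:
v(-194/154, -173)/(-64428) = -173/(-64428) = -173*(-1/64428) = 173/64428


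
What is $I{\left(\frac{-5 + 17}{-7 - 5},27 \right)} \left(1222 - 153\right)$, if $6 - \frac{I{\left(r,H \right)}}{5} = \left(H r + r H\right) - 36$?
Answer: $513120$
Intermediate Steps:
$I{\left(r,H \right)} = 210 - 10 H r$ ($I{\left(r,H \right)} = 30 - 5 \left(\left(H r + r H\right) - 36\right) = 30 - 5 \left(\left(H r + H r\right) - 36\right) = 30 - 5 \left(2 H r - 36\right) = 30 - 5 \left(-36 + 2 H r\right) = 30 - \left(-180 + 10 H r\right) = 210 - 10 H r$)
$I{\left(\frac{-5 + 17}{-7 - 5},27 \right)} \left(1222 - 153\right) = \left(210 - 270 \frac{-5 + 17}{-7 - 5}\right) \left(1222 - 153\right) = \left(210 - 270 \frac{12}{-12}\right) 1069 = \left(210 - 270 \cdot 12 \left(- \frac{1}{12}\right)\right) 1069 = \left(210 - 270 \left(-1\right)\right) 1069 = \left(210 + 270\right) 1069 = 480 \cdot 1069 = 513120$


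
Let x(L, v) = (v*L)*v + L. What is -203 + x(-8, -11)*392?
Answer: -382795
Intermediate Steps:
x(L, v) = L + L*v² (x(L, v) = (L*v)*v + L = L*v² + L = L + L*v²)
-203 + x(-8, -11)*392 = -203 - 8*(1 + (-11)²)*392 = -203 - 8*(1 + 121)*392 = -203 - 8*122*392 = -203 - 976*392 = -203 - 382592 = -382795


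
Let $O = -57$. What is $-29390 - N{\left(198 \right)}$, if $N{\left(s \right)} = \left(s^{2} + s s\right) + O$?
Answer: $-107741$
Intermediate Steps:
$N{\left(s \right)} = -57 + 2 s^{2}$ ($N{\left(s \right)} = \left(s^{2} + s s\right) - 57 = \left(s^{2} + s^{2}\right) - 57 = 2 s^{2} - 57 = -57 + 2 s^{2}$)
$-29390 - N{\left(198 \right)} = -29390 - \left(-57 + 2 \cdot 198^{2}\right) = -29390 - \left(-57 + 2 \cdot 39204\right) = -29390 - \left(-57 + 78408\right) = -29390 - 78351 = -107741$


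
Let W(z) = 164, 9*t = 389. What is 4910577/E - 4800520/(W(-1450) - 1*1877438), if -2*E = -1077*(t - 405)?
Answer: -12424911033127/548588271924 ≈ -22.649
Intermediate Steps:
t = 389/9 (t = (⅑)*389 = 389/9 ≈ 43.222)
E = -584452/3 (E = -(-1077)*(389/9 - 405)/2 = -(-1077)*(-3256)/(2*9) = -½*1168904/3 = -584452/3 ≈ -1.9482e+5)
4910577/E - 4800520/(W(-1450) - 1*1877438) = 4910577/(-584452/3) - 4800520/(164 - 1*1877438) = 4910577*(-3/584452) - 4800520/(164 - 1877438) = -14731731/584452 - 4800520/(-1877274) = -14731731/584452 - 4800520*(-1/1877274) = -14731731/584452 + 2400260/938637 = -12424911033127/548588271924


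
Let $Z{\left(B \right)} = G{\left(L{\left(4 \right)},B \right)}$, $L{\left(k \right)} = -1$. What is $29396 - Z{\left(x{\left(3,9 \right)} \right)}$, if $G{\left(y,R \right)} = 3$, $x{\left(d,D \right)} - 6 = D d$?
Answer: $29393$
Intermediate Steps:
$x{\left(d,D \right)} = 6 + D d$
$Z{\left(B \right)} = 3$
$29396 - Z{\left(x{\left(3,9 \right)} \right)} = 29396 - 3 = 29393$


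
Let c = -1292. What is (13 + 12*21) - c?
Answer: 1557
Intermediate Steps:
(13 + 12*21) - c = (13 + 12*21) - 1*(-1292) = (13 + 252) + 1292 = 265 + 1292 = 1557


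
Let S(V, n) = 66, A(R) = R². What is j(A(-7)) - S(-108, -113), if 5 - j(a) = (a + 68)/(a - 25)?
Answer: -527/8 ≈ -65.875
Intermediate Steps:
j(a) = 5 - (68 + a)/(-25 + a) (j(a) = 5 - (a + 68)/(a - 25) = 5 - (68 + a)/(-25 + a))
j(A(-7)) - S(-108, -113) = (-193 + 4*(-7)²)/(-25 + (-7)²) - 1*66 = (-193 + 4*49)/(-25 + 49) - 66 = (-193 + 196)/24 - 66 = (1/24)*3 - 66 = ⅛ - 66 = -527/8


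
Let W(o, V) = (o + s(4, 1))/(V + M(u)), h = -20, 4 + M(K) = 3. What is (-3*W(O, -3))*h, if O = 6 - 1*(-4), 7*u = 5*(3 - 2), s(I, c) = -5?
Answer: -75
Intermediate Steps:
u = 5/7 (u = (5*(3 - 2))/7 = (5*1)/7 = (1/7)*5 = 5/7 ≈ 0.71429)
M(K) = -1 (M(K) = -4 + 3 = -1)
O = 10 (O = 6 + 4 = 10)
W(o, V) = (-5 + o)/(-1 + V) (W(o, V) = (o - 5)/(V - 1) = (-5 + o)/(-1 + V))
(-3*W(O, -3))*h = -3*(-5 + 10)/(-1 - 3)*(-20) = -3*5/(-4)*(-20) = -(-3)*5/4*(-20) = -3*(-5/4)*(-20) = (15/4)*(-20) = -75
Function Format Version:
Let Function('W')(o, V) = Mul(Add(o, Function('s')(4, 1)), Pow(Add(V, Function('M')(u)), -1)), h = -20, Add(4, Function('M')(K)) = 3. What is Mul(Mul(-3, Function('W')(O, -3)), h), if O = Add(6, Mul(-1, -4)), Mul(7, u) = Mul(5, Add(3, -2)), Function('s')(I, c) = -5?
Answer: -75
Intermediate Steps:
u = Rational(5, 7) (u = Mul(Rational(1, 7), Mul(5, Add(3, -2))) = Mul(Rational(1, 7), Mul(5, 1)) = Mul(Rational(1, 7), 5) = Rational(5, 7) ≈ 0.71429)
Function('M')(K) = -1 (Function('M')(K) = Add(-4, 3) = -1)
O = 10 (O = Add(6, 4) = 10)
Function('W')(o, V) = Mul(Pow(Add(-1, V), -1), Add(-5, o)) (Function('W')(o, V) = Mul(Add(o, -5), Pow(Add(V, -1), -1)) = Mul(Add(-5, o), Pow(Add(-1, V), -1)) = Mul(Pow(Add(-1, V), -1), Add(-5, o)))
Mul(Mul(-3, Function('W')(O, -3)), h) = Mul(Mul(-3, Mul(Pow(Add(-1, -3), -1), Add(-5, 10))), -20) = Mul(Mul(-3, Mul(Pow(-4, -1), 5)), -20) = Mul(Mul(-3, Mul(Rational(-1, 4), 5)), -20) = Mul(Mul(-3, Rational(-5, 4)), -20) = Mul(Rational(15, 4), -20) = -75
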